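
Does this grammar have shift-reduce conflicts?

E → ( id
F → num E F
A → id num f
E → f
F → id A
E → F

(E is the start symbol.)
A shift-reduce conflict occurs when an LR(0) state has both:
  - a complete (reduce) item [A → α .] (dot at the end), and
  - a shift item [B → β . c γ] (dot before a terminal).

Augment with E' → E and build the canonical LR(0) collection (I0 = CLOSURE({[E' → . E]}), then GOTO on every symbol after a dot until no new states appear). It has 14 states:
  I0: { [E → . ( id], [E → . F], [E → . f], [E' → . E], [F → . id A], [F → . num E F] }  — shift
  I1: { [E → ( . id] }  — shift
  I2: { [E' → E .] }  — accept
  I3: { [E → F .] }  — reduce
  I4: { [E → f .] }  — reduce
  I5: { [A → . id num f], [F → id . A] }  — shift
  I6: { [E → . ( id], [E → . F], [E → . f], [F → . id A], [F → . num E F], [F → num . E F] }  — shift
  I7: { [F → . id A], [F → . num E F], [F → num E . F] }  — shift
  I8: { [F → num E F .] }  — reduce
  I9: { [F → id A .] }  — reduce
  I10: { [A → id . num f] }  — shift
  I11: { [A → id num . f] }  — shift
  I12: { [A → id num f .] }  — reduce
  I13: { [E → ( id .] }  — reduce

No state contains both a complete item and a shift item.

Answer: No shift-reduce conflicts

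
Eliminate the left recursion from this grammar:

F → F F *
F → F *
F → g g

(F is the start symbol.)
F → g g F'
F' → F * F'
F' → * F'
F' → ε

F is directly left-recursive. The standard transformation for
  A → A α₁ | ... | A α_m | β₁ | ... | β_n
is
  A  → β₁ A' | ... | β_n A'
  A' → α₁ A' | ... | α_m A' | ε

F → g g becomes F → g g F'
F → F F * becomes F' → F * F'
F → F * becomes F' → * F'
Add F' → ε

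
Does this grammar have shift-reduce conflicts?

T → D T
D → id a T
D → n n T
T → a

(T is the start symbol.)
No shift-reduce conflicts

Augment with T' → T and build the canonical LR(0) collection (I0 = CLOSURE({[T' → . T]}), then GOTO on every symbol after a dot until no new states appear). It has 11 states:
  I0: { [D → . id a T], [D → . n n T], [T → . D T], [T → . a], [T' → . T] }  — shift
  I1: { [D → . id a T], [D → . n n T], [T → . D T], [T → . a], [T → D . T] }  — shift
  I2: { [T' → T .] }  — accept
  I3: { [T → a .] }  — reduce
  I4: { [D → id . a T] }  — shift
  I5: { [D → n . n T] }  — shift
  I6: { [D → . id a T], [D → . n n T], [D → n n . T], [T → . D T], [T → . a] }  — shift
  I7: { [D → n n T .] }  — reduce
  I8: { [D → . id a T], [D → . n n T], [D → id a . T], [T → . D T], [T → . a] }  — shift
  I9: { [D → id a T .] }  — reduce
  I10: { [T → D T .] }  — reduce

No state contains both a complete item and a shift item.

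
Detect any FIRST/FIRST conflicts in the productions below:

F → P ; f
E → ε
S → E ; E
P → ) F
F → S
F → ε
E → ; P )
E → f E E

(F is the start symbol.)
A FIRST/FIRST conflict occurs when two productions N → α and N → β for the same non-terminal have FIRST(α) ∩ FIRST(β) ≠ ∅ (with ε ∈ FIRST of a nullable right-hand side, so two nullable alternatives also conflict).

FIRST sets of the non-terminals at (or reachable through a nullable prefix from) the front of some alternative:
  FIRST(P) = { ')' }
  FIRST(S) = { ';', 'f' }

Productions for F:
  F → P ; f: FIRST = { ')' }
  F → S: FIRST = { ';', 'f' }
  F → ε: FIRST = { ε }
Productions for E:
  E → ε: FIRST = { ε }
  E → ; P ): FIRST = { ';' }
  E → f E E: FIRST = { 'f' }
S, P have only one production, so no FIRST/FIRST conflict is possible there.

All alternatives of each non-terminal have pairwise disjoint FIRST sets.

Answer: No FIRST/FIRST conflicts.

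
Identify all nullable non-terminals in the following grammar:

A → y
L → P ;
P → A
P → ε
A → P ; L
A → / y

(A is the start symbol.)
ε-productions: P → ε
So P is immediately nullable.
No further non-terminal can be added: every production for the remaining non-terminals contains a terminal or a non-nullable non-terminal.
Nullable = { 'P' }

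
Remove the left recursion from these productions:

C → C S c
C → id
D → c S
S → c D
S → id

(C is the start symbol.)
C → id C'
C' → S c C'
C' → ε
D → c S
S → c D
S → id

C is directly left-recursive. The standard transformation for
  A → A α₁ | ... | A α_m | β₁ | ... | β_n
is
  A  → β₁ A' | ... | β_n A'
  A' → α₁ A' | ... | α_m A' | ε

C → id becomes C → id C'
C → C S c becomes C' → S c C'
Add C' → ε

Productions for other non-terminals are unchanged:
  D → c S
  S → c D
  S → id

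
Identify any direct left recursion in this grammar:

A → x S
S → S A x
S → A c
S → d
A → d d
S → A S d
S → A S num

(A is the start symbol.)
Yes, S is left-recursive

Direct left recursion occurs when N → N α for some non-terminal N (the right-hand side begins with the left-hand side itself).

A → x S: starts with x
S → S A x: LEFT RECURSIVE (starts with S)
S → A c: starts with A
S → d: starts with d
A → d d: starts with d
S → A S d: starts with A
S → A S num: starts with A

The grammar has direct left recursion on: S.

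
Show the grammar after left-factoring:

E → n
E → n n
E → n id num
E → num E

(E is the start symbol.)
E → n E'
E' → ε
E' → n
E' → id num
E → num E

Left-factoring transforms A → αβ₁ | αβ₂ into A → αA' and A' → β₁ | β₂
(α is the longest common prefix among the alternatives). Repeat until
no nonterminal has two alternatives with a common prefix.

Round 1: E has alternatives sharing prefix 'n'. Introduce E': E → n E'
  Add: E' → ε
  Add: E' → n
  Add: E' → id num

No remaining common prefixes — done.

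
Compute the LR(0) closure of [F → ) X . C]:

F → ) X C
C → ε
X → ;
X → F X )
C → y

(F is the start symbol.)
{ [C → . y], [C → .], [F → ) X . C] }

Start with: [F → ) X . C]
  [F → ) X . C] has the dot before C: add [C → .], [C → . y]
No further items can be added.

CLOSURE = { [C → . y], [C → .], [F → ) X . C] }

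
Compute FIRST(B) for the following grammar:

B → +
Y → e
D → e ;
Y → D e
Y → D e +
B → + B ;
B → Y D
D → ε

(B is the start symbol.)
To compute FIRST(B), examine every production with B on the left-hand side, reading each right-hand side left to right until a non-nullable symbol is reached.

FIRST sets of the other non-terminals involved (by the same procedure, iterated to a fixed point):
  FIRST(Y) = { 'e' }

From B → +:
  - '+' is a terminal: add '+' and stop
From B → + B ;:
  - '+' is a terminal: add '+' and stop
From B → Y D:
  - Y is a non-terminal: add FIRST(Y) \ {ε} = { 'e' }
    Y is not nullable, so stop

Collecting: FIRST(B) = { '+', 'e' }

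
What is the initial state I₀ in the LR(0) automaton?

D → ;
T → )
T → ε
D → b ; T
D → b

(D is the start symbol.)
{ [D → . ;], [D → . b ; T], [D → . b], [D' → . D] }

First, augment the grammar with D' → D
I₀ = CLOSURE({ [D' → . D] }):
  [D' → . D] has the dot before D: add [D → . ;], [D → . b ; T], [D → . b]
No further items can be added.

I₀ = { [D → . ;], [D → . b ; T], [D → . b], [D' → . D] }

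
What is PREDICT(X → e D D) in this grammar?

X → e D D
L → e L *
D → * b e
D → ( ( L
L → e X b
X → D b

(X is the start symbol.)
{ 'e' }

PREDICT(X → e D D) = (FIRST(RHS) \ {ε}) ∪ (FOLLOW(X) if ε ∈ FIRST(RHS), i.e. RHS ⇒* ε)
FIRST(e D D) = { 'e' }
ε ∉ FIRST(e D D), so FOLLOW(X) is not added.
PREDICT(X → e D D) = { 'e' }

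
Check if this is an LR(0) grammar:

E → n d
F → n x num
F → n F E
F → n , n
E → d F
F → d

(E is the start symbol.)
Yes, the grammar is LR(0)

Augment with E' → E and build the canonical LR(0) collection (I0 = CLOSURE({[E' → . E]}), then GOTO on every symbol after a dot until no new states appear). It has 14 states:
  I0: { [E → . d F], [E → . n d], [E' → . E] }  — shift
  I1: { [E' → E .] }  — accept
  I2: { [E → d . F], [F → . d], [F → . n , n], [F → . n F E], [F → . n x num] }  — shift
  I3: { [E → n . d] }  — shift
  I4: { [E → n d .] }  — reduce
  I5: { [E → d F .] }  — reduce
  I6: { [F → d .] }  — reduce
  I7: { [F → . d], [F → . n , n], [F → . n F E], [F → . n x num], [F → n . , n], [F → n . F E], [F → n . x num] }  — shift
  I8: { [F → n , . n] }  — shift
  I9: { [E → . d F], [E → . n d], [F → n F . E] }  — shift
  I10: { [F → n x . num] }  — shift
  I11: { [F → n x num .] }  — reduce
  I12: { [F → n F E .] }  — reduce
  I13: { [F → n , n .] }  — reduce

Every state is either a pure shift/goto state or contains exactly one complete item and nothing to shift — no conflicts. The grammar is LR(0).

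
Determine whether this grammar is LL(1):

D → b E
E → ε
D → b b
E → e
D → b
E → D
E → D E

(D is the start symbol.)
No. Predict set conflict for D: { 'b' }

Relevant sets:
  FIRST(D) = { 'b' }
  FOLLOW(E) = { $, 'b', 'e' }

For D:
  PREDICT(D → b E) = { 'b' }
  PREDICT(D → b b) = { 'b' }
  PREDICT(D → b) = { 'b' }
For E:
  PREDICT(E → ε) = { $, 'b', 'e' }
  PREDICT(E → e) = { 'e' }
  PREDICT(E → D) = { 'b' }
  PREDICT(E → D E) = { 'b' }

Conflict found: Predict set conflict for D: { 'b' }
The grammar is NOT LL(1).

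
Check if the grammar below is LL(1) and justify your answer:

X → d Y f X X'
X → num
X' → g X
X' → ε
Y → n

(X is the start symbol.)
A grammar is LL(1) if for each non-terminal N with multiple productions, the predict sets of those productions are pairwise disjoint, where PREDICT(N → α) = (FIRST(α) \ {ε}) ∪ (FOLLOW(N) if α ⇒* ε).

Relevant sets:
  FOLLOW(X') = { $, 'g' }

For X:
  PREDICT(X → d Y f X X') = { 'd' }
  PREDICT(X → num) = { 'num' }
For X':
  PREDICT(X' → g X) = { 'g' }
  PREDICT(X' → ε) = { $, 'g' }
Y has a single production, so nothing to check there.

Conflict found: Predict set conflict for X': { 'g' }
The grammar is NOT LL(1).

Answer: No. Predict set conflict for X': { 'g' }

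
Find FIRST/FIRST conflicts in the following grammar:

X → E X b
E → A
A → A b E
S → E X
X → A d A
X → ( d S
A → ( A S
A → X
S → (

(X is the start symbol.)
FIRST sets of the non-terminals at (or reachable through a nullable prefix from) the front of some alternative:
  FIRST(E) = { '(' }
  FIRST(A) = { '(' }
  FIRST(X) = { '(' }

Productions for X:
  X → E X b: FIRST = { '(' }
  X → A d A: FIRST = { '(' }
  X → ( d S: FIRST = { '(' }
Productions for A:
  A → A b E: FIRST = { '(' }
  A → ( A S: FIRST = { '(' }
  A → X: FIRST = { '(' }
Productions for S:
  S → E X: FIRST = { '(' }
  S → (: FIRST = { '(' }
E has only one production, so no FIRST/FIRST conflict is possible there.

Conflict for X: X → E X b and X → A d A
  Overlap: { '(' }
Conflict for X: X → E X b and X → ( d S
  Overlap: { '(' }
Conflict for X: X → A d A and X → ( d S
  Overlap: { '(' }
Conflict for A: A → A b E and A → ( A S
  Overlap: { '(' }
Conflict for A: A → A b E and A → X
  Overlap: { '(' }
Conflict for A: A → ( A S and A → X
  Overlap: { '(' }
Conflict for S: S → E X and S → (
  Overlap: { '(' }

Answer: Yes. X → E X b / X → A d A on { '(' }; X → E X b / X → '(' d S on { '(' }; X → A d A / X → '(' d S on { '(' }; A → A b E / A → '(' A S on { '(' }; A → A b E / A → X on { '(' }; A → '(' A S / A → X on { '(' }; S → E X / S → '(' on { '(' }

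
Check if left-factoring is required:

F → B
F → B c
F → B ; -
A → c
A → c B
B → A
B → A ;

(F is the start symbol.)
Yes, F has productions with common prefix 'B'; A has productions with common prefix 'c'; B has productions with common prefix 'A'

Left-factoring is needed when two productions for the same non-terminal
share a common prefix on the right-hand side.

Productions for F:
  F → B
  F → B c
  F → B ; -
Productions for A:
  A → c
  A → c B
Productions for B:
  B → A
  B → A ;

Found common prefix 'B' in productions for F
Found common prefix 'c' in productions for A
Found common prefix 'A' in productions for B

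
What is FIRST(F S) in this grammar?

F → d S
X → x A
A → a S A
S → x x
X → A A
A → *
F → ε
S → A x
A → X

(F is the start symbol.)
{ '*', 'a', 'd', 'x' }

FIRST sets of the non-terminals involved (from the grammar, by fixed-point iteration):
  FIRST(F) = { 'd', ε }
  FIRST(S) = { '*', 'a', 'x' }

To compute FIRST(F S), process the symbols left to right:
Symbol F is a non-terminal. Add FIRST(F) \ {ε} = { 'd' }
F is nullable (ε ∈ FIRST(F)), continue to the next symbol.
Symbol S is a non-terminal. Add FIRST(S) \ {ε} = { '*', 'a', 'x' }
S is not nullable (ε ∉ FIRST(S)), so stop here.
FIRST(F S) = { '*', 'a', 'd', 'x' }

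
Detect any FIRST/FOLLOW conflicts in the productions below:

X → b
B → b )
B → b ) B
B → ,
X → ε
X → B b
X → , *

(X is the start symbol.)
No FIRST/FOLLOW conflicts.

A FIRST/FOLLOW conflict occurs when a non-terminal N has a nullable alternative N → β (β ⇒* ε) and another alternative N → α with FIRST(α) ∩ FOLLOW(N) ≠ ∅: on such a lookahead the parser cannot decide between expanding α and letting N vanish via β.

Nullable non-terminals: X.
FIRST sets used below: FIRST(B) = { ',', 'b' }

X: nullable alternative(s) X → ε; FOLLOW(X) = { $ }
  X → b: FIRST \ {ε} = { 'b' } — disjoint from FOLLOW(X)
  X → ε: FIRST \ {ε} = { } — this is the only nullable alternative, skip
  X → B b: FIRST \ {ε} = { ',', 'b' } — disjoint from FOLLOW(X)
  X → , *: FIRST \ {ε} = { ',' } — disjoint from FOLLOW(X)

B has no nullable alternative, so no FIRST/FOLLOW check is needed there.

No FIRST/FOLLOW conflicts found.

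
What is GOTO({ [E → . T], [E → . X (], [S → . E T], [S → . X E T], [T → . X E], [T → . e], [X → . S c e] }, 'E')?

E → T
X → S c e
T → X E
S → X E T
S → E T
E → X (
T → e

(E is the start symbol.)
GOTO(I, 'E') = CLOSURE({ [A → αX.β] : [A → α.Xβ] ∈ I, X = 'E' })

Items with dot before 'E', with the dot advanced:
  [S → . E T] → [S → E . T]
Closure of the advanced items:
  [S → E . T] has the dot before T: add [T → . X E], [T → . e]
  [T → . X E] has the dot before X: add [X → . S c e]
  [X → . S c e] has the dot before S: add [S → . X E T], [S → . E T]
  [S → . E T] has the dot before E: add [E → . T], [E → . X (]

GOTO = { [E → . T], [E → . X (], [S → . E T], [S → . X E T], [S → E . T], [T → . X E], [T → . e], [X → . S c e] }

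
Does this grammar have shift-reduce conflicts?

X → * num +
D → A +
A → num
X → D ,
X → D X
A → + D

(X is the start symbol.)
A shift-reduce conflict occurs when an LR(0) state has both:
  - a complete (reduce) item [A → α .] (dot at the end), and
  - a shift item [B → β . c γ] (dot before a terminal).

Augment with X' → X and build the canonical LR(0) collection (I0 = CLOSURE({[X' → . X]}), then GOTO on every symbol after a dot until no new states appear). It has 13 states:
  I0: { [A → . + D], [A → . num], [D → . A +], [X → . * num +], [X → . D ,], [X → . D X], [X' → . X] }  — shift
  I1: { [X → * . num +] }  — shift
  I2: { [A → + . D], [A → . + D], [A → . num], [D → . A +] }  — shift
  I3: { [D → A . +] }  — shift
  I4: { [A → . + D], [A → . num], [D → . A +], [X → . * num +], [X → . D ,], [X → . D X], [X → D . ,], [X → D . X] }  — shift
  I5: { [X' → X .] }  — accept
  I6: { [A → num .] }  — reduce
  I7: { [X → D , .] }  — reduce
  I8: { [X → D X .] }  — reduce
  I9: { [D → A + .] }  — reduce
  I10: { [A → + D .] }  — reduce
  I11: { [X → * num . +] }  — shift
  I12: { [X → * num + .] }  — reduce

No state contains both a complete item and a shift item.

Answer: No shift-reduce conflicts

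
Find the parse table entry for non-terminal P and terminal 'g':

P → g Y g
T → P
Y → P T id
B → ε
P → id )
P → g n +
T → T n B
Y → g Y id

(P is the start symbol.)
P → g Y g, P → g n +

To find M[P, 'g'], we find productions for P where 'g' is in the predict set (PREDICT(N → α) = (FIRST(α) \ {ε}) ∪ (FOLLOW(N) if α ⇒* ε)).

P → g Y g: PREDICT = { 'g' }
  'g' is in predict set, so this production goes in M[P, 'g']
P → id ): PREDICT = { 'id' }
P → g n +: PREDICT = { 'g' }
  'g' is in predict set, so this production goes in M[P, 'g']

M[P, 'g'] = P → g Y g, P → g n +  (a multiply-defined cell — the grammar is not LL(1))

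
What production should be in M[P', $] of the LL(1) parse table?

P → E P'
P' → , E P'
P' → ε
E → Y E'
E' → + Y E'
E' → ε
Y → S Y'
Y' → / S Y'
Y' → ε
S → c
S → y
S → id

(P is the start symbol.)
To find M[P', $], we find productions for P' where $ is in the predict set (PREDICT(N → α) = (FIRST(α) \ {ε}) ∪ (FOLLOW(N) if α ⇒* ε)).

Relevant sets:
  FOLLOW(P') = { $ }

P' → , E P': PREDICT = { ',' }
P' → ε: PREDICT = { $ }
  $ is in predict set, so this production goes in M[P', $]

M[P', $] = P' → ε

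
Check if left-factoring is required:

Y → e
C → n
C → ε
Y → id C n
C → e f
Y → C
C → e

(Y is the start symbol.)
Yes, C has productions with common prefix 'e'

Left-factoring is needed when two productions for the same non-terminal
share a common prefix on the right-hand side.

Productions for Y:
  Y → e
  Y → id C n
  Y → C
Productions for C:
  C → n
  C → ε
  C → e f
  C → e

Found common prefix 'e' in productions for C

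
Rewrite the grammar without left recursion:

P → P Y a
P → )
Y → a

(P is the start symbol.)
P is directly left-recursive. The standard transformation for
  A → A α₁ | ... | A α_m | β₁ | ... | β_n
is
  A  → β₁ A' | ... | β_n A'
  A' → α₁ A' | ... | α_m A' | ε

P → ) becomes P → ) P'
P → P Y a becomes P' → Y a P'
Add P' → ε

Productions for other non-terminals are unchanged:
  Y → a

Resulting grammar:
P → ) P'
P' → Y a P'
P' → ε
Y → a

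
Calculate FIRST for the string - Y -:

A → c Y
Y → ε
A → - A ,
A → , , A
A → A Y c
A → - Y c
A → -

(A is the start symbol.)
{ '-' }

To compute FIRST(- Y -), process the symbols left to right:
Symbol - is a terminal. Add '-' and stop.
FIRST(- Y -) = { '-' }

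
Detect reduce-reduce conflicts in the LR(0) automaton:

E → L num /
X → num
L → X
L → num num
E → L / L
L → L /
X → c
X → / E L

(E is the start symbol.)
No reduce-reduce conflicts

Augment with E' → E and build the canonical LR(0) collection (I0 = CLOSURE({[E' → . E]}), then GOTO on every symbol after a dot until no new states appear). It has 15 states:
  I0: { [E → . L / L], [E → . L num /], [E' → . E], [L → . L /], [L → . X], [L → . num num], [X → . / E L], [X → . c], [X → . num] }  — shift
  I1: { [E → . L / L], [E → . L num /], [L → . L /], [L → . X], [L → . num num], [X → . / E L], [X → . c], [X → . num], [X → / . E L] }  — shift
  I2: { [E' → E .] }  — accept
  I3: { [E → L . / L], [E → L . num /], [L → L . /] }  — shift
  I4: { [L → X .] }  — reduce
  I5: { [X → c .] }  — reduce
  I6: { [L → num . num], [X → num .] }  — shift, reduce
  I7: { [L → num num .] }  — reduce
  I8: { [E → L / . L], [L → . L /], [L → . X], [L → . num num], [L → L / .], [X → . / E L], [X → . c], [X → . num] }  — shift, reduce
  I9: { [E → L num . /] }  — shift
  I10: { [E → L num / .] }  — reduce
  I11: { [E → L / L .], [L → L . /] }  — shift, reduce
  I12: { [L → L / .] }  — reduce
  I13: { [L → . L /], [L → . X], [L → . num num], [X → . / E L], [X → . c], [X → . num], [X → / E . L] }  — shift
  I14: { [L → L . /], [X → / E L .] }  — shift, reduce

No state contains more than one complete item.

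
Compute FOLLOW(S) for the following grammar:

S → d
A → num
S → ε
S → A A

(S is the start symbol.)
{ $ }

S is the start symbol, so $ ∈ FOLLOW(S).
S does not occur on any right-hand side.

Taking the union: FOLLOW(S) = { $ }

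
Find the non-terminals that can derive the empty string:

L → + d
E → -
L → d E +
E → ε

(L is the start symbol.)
A non-terminal is nullable if it can derive ε (the empty string): either it has an ε-production, or it has a production whose right-hand side consists entirely of nullable non-terminals.

ε-productions: E → ε
So E is immediately nullable.
No further non-terminal can be added: every production for the remaining non-terminals contains a terminal or a non-nullable non-terminal.
Nullable = { 'E' }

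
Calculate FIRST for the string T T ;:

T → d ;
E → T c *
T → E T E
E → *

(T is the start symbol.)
{ '*', 'd' }

FIRST sets of the non-terminals involved (from the grammar, by fixed-point iteration):
  FIRST(T) = { '*', 'd' }

To compute FIRST(T T ;), process the symbols left to right:
Symbol T is a non-terminal. Add FIRST(T) \ {ε} = { '*', 'd' }
T is not nullable (ε ∉ FIRST(T)), so stop here.
FIRST(T T ;) = { '*', 'd' }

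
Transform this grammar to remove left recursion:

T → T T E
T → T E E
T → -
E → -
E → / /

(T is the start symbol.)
T is directly left-recursive. The standard transformation for
  A → A α₁ | ... | A α_m | β₁ | ... | β_n
is
  A  → β₁ A' | ... | β_n A'
  A' → α₁ A' | ... | α_m A' | ε

T → - becomes T → - T'
T → T T E becomes T' → T E T'
T → T E E becomes T' → E E T'
Add T' → ε

Productions for other non-terminals are unchanged:
  E → -
  E → / /

Resulting grammar:
T → - T'
T' → T E T'
T' → E E T'
T' → ε
E → -
E → / /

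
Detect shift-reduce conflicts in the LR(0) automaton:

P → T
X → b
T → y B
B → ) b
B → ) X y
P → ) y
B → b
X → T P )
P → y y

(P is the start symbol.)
A shift-reduce conflict occurs when an LR(0) state has both:
  - a complete (reduce) item [A → α .] (dot at the end), and
  - a shift item [B → β . c γ] (dot before a terminal).

Augment with P' → P and build the canonical LR(0) collection (I0 = CLOSURE({[P' → . P]}), then GOTO on every symbol after a dot until no new states appear). It has 17 states:
  I0: { [P → . ) y], [P → . T], [P → . y y], [P' → . P], [T → . y B] }  — shift
  I1: { [P → ) . y] }  — shift
  I2: { [P' → P .] }  — accept
  I3: { [P → T .] }  — reduce
  I4: { [B → . ) X y], [B → . ) b], [B → . b], [P → y . y], [T → y . B] }  — shift
  I5: { [B → ) . X y], [B → ) . b], [T → . y B], [X → . T P )], [X → . b] }  — shift
  I6: { [T → y B .] }  — reduce
  I7: { [B → b .] }  — reduce
  I8: { [P → y y .] }  — reduce
  I9: { [P → . ) y], [P → . T], [P → . y y], [T → . y B], [X → T . P )] }  — shift
  I10: { [B → ) X . y] }  — shift
  I11: { [B → ) b .], [X → b .] }  — 2 reduces
  I12: { [B → . ) X y], [B → . ) b], [B → . b], [T → y . B] }  — shift
  I13: { [B → ) X y .] }  — reduce
  I14: { [X → T P . )] }  — shift
  I15: { [X → T P ) .] }  — reduce
  I16: { [P → ) y .] }  — reduce

No state contains both a complete item and a shift item.

Answer: No shift-reduce conflicts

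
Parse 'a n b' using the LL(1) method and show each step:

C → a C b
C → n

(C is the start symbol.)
LL(1) parsing maintains a stack (initially the start symbol over $) and the input. At each step: if the stack top is a terminal, match it against the current input token; if it is a non-terminal N, replace it with the RHS of M[N, lookahead] (the unique production whose predict set contains the lookahead).

Stack is shown with the top on the left.

Stack    Input    Action
------------------------
C $      a n b $  output C → a C b
a C b $  a n b $  match 'a'
C b $    n b $    output C → n
n b $    n b $    match 'n'
b $      b $      match 'b'
$        $        accept

The string is accepted.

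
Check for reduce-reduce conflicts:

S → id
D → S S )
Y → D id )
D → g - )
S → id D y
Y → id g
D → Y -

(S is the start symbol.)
Augment with S' → S and build the canonical LR(0) collection (I0 = CLOSURE({[S' → . S]}), then GOTO on every symbol after a dot until no new states appear). It has 17 states:
  I0: { [S → . id D y], [S → . id], [S' → . S] }  — shift
  I1: { [S' → S .] }  — accept
  I2: { [D → . S S )], [D → . Y -], [D → . g - )], [S → . id D y], [S → . id], [S → id . D y], [S → id .], [Y → . D id )], [Y → . id g] }  — shift, reduce
  I3: { [S → id D . y], [Y → D . id )] }  — shift
  I4: { [D → S . S )], [S → . id D y], [S → . id] }  — shift
  I5: { [D → Y . -] }  — shift
  I6: { [D → g . - )] }  — shift
  I7: { [D → . S S )], [D → . Y -], [D → . g - )], [S → . id D y], [S → . id], [S → id . D y], [S → id .], [Y → . D id )], [Y → . id g], [Y → id . g] }  — shift, reduce
  I8: { [D → g . - )], [Y → id g .] }  — shift, reduce
  I9: { [D → g - . )] }  — shift
  I10: { [D → g - ) .] }  — reduce
  I11: { [D → Y - .] }  — reduce
  I12: { [D → S S . )] }  — shift
  I13: { [D → S S ) .] }  — reduce
  I14: { [Y → D id . )] }  — shift
  I15: { [S → id D y .] }  — reduce
  I16: { [Y → D id ) .] }  — reduce

No state contains more than one complete item.

Answer: No reduce-reduce conflicts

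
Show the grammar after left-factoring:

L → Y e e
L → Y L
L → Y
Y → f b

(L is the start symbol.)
Left-factoring transforms A → αβ₁ | αβ₂ into A → αA' and A' → β₁ | β₂
(α is the longest common prefix among the alternatives). Repeat until
no nonterminal has two alternatives with a common prefix.

Round 1: L has alternatives sharing prefix 'Y'. Introduce L': L → Y L'
  Add: L' → e e
  Add: L' → L
  Add: L' → ε

No remaining common prefixes — done.

Resulting grammar:
L → Y L'
L' → e e
L' → L
L' → ε
Y → f b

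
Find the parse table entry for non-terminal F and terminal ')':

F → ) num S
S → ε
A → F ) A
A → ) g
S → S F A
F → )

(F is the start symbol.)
To find M[F, ')'], we find productions for F where ')' is in the predict set (PREDICT(N → α) = (FIRST(α) \ {ε}) ∪ (FOLLOW(N) if α ⇒* ε)).

F → ) num S: PREDICT = { ')' }
  ')' is in predict set, so this production goes in M[F, ')']
F → ): PREDICT = { ')' }
  ')' is in predict set, so this production goes in M[F, ')']

M[F, ')'] = F → ) num S, F → )  (a multiply-defined cell — the grammar is not LL(1))

Answer: F → ) num S, F → )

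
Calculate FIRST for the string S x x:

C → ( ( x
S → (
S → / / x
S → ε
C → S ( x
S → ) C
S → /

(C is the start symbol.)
{ '(', ')', '/', 'x' }

FIRST sets of the non-terminals involved (from the grammar, by fixed-point iteration):
  FIRST(S) = { '(', ')', '/', ε }

To compute FIRST(S x x), process the symbols left to right:
Symbol S is a non-terminal. Add FIRST(S) \ {ε} = { '(', ')', '/' }
S is nullable (ε ∈ FIRST(S)), continue to the next symbol.
Symbol x is a terminal. Add 'x' and stop.
FIRST(S x x) = { '(', ')', '/', 'x' }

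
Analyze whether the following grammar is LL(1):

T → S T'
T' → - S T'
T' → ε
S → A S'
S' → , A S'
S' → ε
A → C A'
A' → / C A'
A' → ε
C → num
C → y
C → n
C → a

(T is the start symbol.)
A grammar is LL(1) if for each non-terminal N with multiple productions, the predict sets of those productions are pairwise disjoint, where PREDICT(N → α) = (FIRST(α) \ {ε}) ∪ (FOLLOW(N) if α ⇒* ε).

Relevant sets:
  FOLLOW(T') = { $ }
  FOLLOW(S') = { $, '-' }
  FOLLOW(A') = { $, ',', '-' }

For T':
  PREDICT(T' → '-' S T') = { '-' }
  PREDICT(T' → ε) = { $ }
For S':
  PREDICT(S' → ',' A S') = { ',' }
  PREDICT(S' → ε) = { $, '-' }
For A':
  PREDICT(A' → '/' C A') = { '/' }
  PREDICT(A' → ε) = { $, ',', '-' }
For C:
  PREDICT(C → num) = { 'num' }
  PREDICT(C → y) = { 'y' }
  PREDICT(C → n) = { 'n' }
  PREDICT(C → a) = { 'a' }
T, S, A have a single production, so nothing to check there.

All predict sets are disjoint. The grammar IS LL(1).

Answer: Yes, the grammar is LL(1).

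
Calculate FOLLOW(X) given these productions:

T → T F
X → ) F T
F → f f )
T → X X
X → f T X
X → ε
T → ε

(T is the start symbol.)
{ $, ')', 'f' }

In T → X X: X is followed by X, add FIRST(X) \ {ε} = { ')', 'f' }
  X is nullable, so also add FOLLOW(T)
In T → X X: X is at the end, add FOLLOW(T)
In X → f T X: X is at the end; this adds FOLLOW(X) to itself — nothing new

The FOLLOW sets referred to above (computed the same way, to a fixed point):
  FOLLOW(T) = { $, ')', 'f' }

Taking the union: FOLLOW(X) = { $, ')', 'f' }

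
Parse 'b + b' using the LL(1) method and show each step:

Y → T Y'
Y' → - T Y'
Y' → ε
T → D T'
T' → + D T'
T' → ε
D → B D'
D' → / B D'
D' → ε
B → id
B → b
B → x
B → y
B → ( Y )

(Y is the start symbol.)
LL(1) parsing maintains a stack (initially the start symbol over $) and the input. At each step: if the stack top is a terminal, match it against the current input token; if it is a non-terminal N, replace it with the RHS of M[N, lookahead] (the unique production whose predict set contains the lookahead).

Stack is shown with the top on the left.

Stack         Input    Action
-----------------------------
Y $           b + b $  output Y → T Y'
T Y' $        b + b $  output T → D T'
D T' Y' $     b + b $  output D → B D'
B D' T' Y' $  b + b $  output B → b
b D' T' Y' $  b + b $  match 'b'
D' T' Y' $    + b $    output D' → ε
T' Y' $       + b $    output T' → + D T'
+ D T' Y' $   + b $    match '+'
D T' Y' $     b $      output D → B D'
B D' T' Y' $  b $      output B → b
b D' T' Y' $  b $      match 'b'
D' T' Y' $    $        output D' → ε
T' Y' $       $        output T' → ε
Y' $          $        output Y' → ε
$             $        accept

The string is accepted.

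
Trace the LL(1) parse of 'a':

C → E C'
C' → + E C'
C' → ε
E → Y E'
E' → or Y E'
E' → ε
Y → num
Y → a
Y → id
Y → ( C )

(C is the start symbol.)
Stack is shown with the top on the left.

Stack      Input  Action
------------------------
C $        a $    output C → E C'
E C' $     a $    output E → Y E'
Y E' C' $  a $    output Y → a
a E' C' $  a $    match 'a'
E' C' $    $      output E' → ε
C' $       $      output C' → ε
$          $      accept

The string is accepted.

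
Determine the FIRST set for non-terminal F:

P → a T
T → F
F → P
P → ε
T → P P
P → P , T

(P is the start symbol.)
{ ',', 'a', ε }

FIRST sets of the other non-terminals involved (by the same procedure, iterated to a fixed point):
  FIRST(P) = { ',', 'a', ε }

From F → P:
  - P is a non-terminal: add FIRST(P) \ {ε} = { ',', 'a' }
    P is nullable and nothing follows, so the whole right-hand side can vanish: ε ∈ FIRST(F)

Collecting: FIRST(F) = { ',', 'a', ε }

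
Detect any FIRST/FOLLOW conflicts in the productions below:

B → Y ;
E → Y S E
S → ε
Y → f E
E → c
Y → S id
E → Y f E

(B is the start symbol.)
A FIRST/FOLLOW conflict occurs when a non-terminal N has a nullable alternative N → β (β ⇒* ε) and another alternative N → α with FIRST(α) ∩ FOLLOW(N) ≠ ∅: on such a lookahead the parser cannot decide between expanding α and letting N vanish via β.

Nullable non-terminals: S.
S has a nullable alternative but only one production, so nothing to check.

B, E, Y have no nullable alternative, so no FIRST/FOLLOW check is needed there.

No FIRST/FOLLOW conflicts found.

Answer: No FIRST/FOLLOW conflicts.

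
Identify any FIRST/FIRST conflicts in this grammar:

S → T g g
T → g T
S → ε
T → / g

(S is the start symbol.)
No FIRST/FIRST conflicts.

A FIRST/FIRST conflict occurs when two productions N → α and N → β for the same non-terminal have FIRST(α) ∩ FIRST(β) ≠ ∅ (with ε ∈ FIRST of a nullable right-hand side, so two nullable alternatives also conflict).

FIRST sets of the non-terminals at (or reachable through a nullable prefix from) the front of some alternative:
  FIRST(T) = { '/', 'g' }

Productions for S:
  S → T g g: FIRST = { '/', 'g' }
  S → ε: FIRST = { ε }
Productions for T:
  T → g T: FIRST = { 'g' }
  T → / g: FIRST = { '/' }

All alternatives of each non-terminal have pairwise disjoint FIRST sets.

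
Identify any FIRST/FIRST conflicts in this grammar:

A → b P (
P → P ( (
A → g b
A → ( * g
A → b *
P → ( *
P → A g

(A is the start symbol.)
Yes. A → b P '(' / A → b '*' on { 'b' }; P → P '(' '(' / P → '(' '*' on { '(' }; P → P '(' '(' / P → A g on { '(', 'b', 'g' }; P → '(' '*' / P → A g on { '(' }

A FIRST/FIRST conflict occurs when two productions N → α and N → β for the same non-terminal have FIRST(α) ∩ FIRST(β) ≠ ∅ (with ε ∈ FIRST of a nullable right-hand side, so two nullable alternatives also conflict).

FIRST sets of the non-terminals at (or reachable through a nullable prefix from) the front of some alternative:
  FIRST(P) = { '(', 'b', 'g' }
  FIRST(A) = { '(', 'b', 'g' }

Productions for A:
  A → b P (: FIRST = { 'b' }
  A → g b: FIRST = { 'g' }
  A → ( * g: FIRST = { '(' }
  A → b *: FIRST = { 'b' }
Productions for P:
  P → P ( (: FIRST = { '(', 'b', 'g' }
  P → ( *: FIRST = { '(' }
  P → A g: FIRST = { '(', 'b', 'g' }

Conflict for A: A → b P ( and A → b *
  Overlap: { 'b' }
Conflict for P: P → P ( ( and P → ( *
  Overlap: { '(' }
Conflict for P: P → P ( ( and P → A g
  Overlap: { '(', 'b', 'g' }
Conflict for P: P → ( * and P → A g
  Overlap: { '(' }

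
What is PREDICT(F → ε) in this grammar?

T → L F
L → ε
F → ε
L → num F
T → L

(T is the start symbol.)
PREDICT(F → ε) = (FIRST(RHS) \ {ε}) ∪ (FOLLOW(F) if ε ∈ FIRST(RHS), i.e. RHS ⇒* ε)
The right-hand side is ε (FIRST(ε) = { ε }), so the predict set is FOLLOW(F) = { $ }
PREDICT(F → ε) = { $ }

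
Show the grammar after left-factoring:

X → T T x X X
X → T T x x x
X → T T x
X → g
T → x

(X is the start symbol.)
Left-factoring transforms A → αβ₁ | αβ₂ into A → αA' and A' → β₁ | β₂
(α is the longest common prefix among the alternatives). Repeat until
no nonterminal has two alternatives with a common prefix.

Round 1: X has alternatives sharing prefix 'T T x'. Introduce X': X → T T x X'
  Add: X' → X X
  Add: X' → x x
  Add: X' → ε

No remaining common prefixes — done.

Resulting grammar:
X → T T x X'
X' → X X
X' → x x
X' → ε
X → g
T → x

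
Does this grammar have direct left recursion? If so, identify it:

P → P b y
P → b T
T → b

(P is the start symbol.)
P → P b y: LEFT RECURSIVE (starts with P)
P → b T: starts with b
T → b: starts with b

The grammar has direct left recursion on: P.

Answer: Yes, P is left-recursive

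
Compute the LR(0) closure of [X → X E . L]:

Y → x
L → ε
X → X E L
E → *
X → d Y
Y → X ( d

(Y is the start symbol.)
To compute CLOSURE, for each item [A → α.Bβ] where B is a non-terminal, add [B → .γ] for all productions B → γ; repeat for the newly added items until nothing changes.

Start with: [X → X E . L]
  [X → X E . L] has the dot before L: add [L → .]
No further items can be added.

CLOSURE = { [L → .], [X → X E . L] }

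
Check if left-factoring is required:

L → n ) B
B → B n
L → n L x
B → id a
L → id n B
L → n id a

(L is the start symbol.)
Yes, L has productions with common prefix 'n'

Left-factoring is needed when two productions for the same non-terminal
share a common prefix on the right-hand side.

Productions for L:
  L → n ) B
  L → n L x
  L → id n B
  L → n id a
Productions for B:
  B → B n
  B → id a

Found common prefix 'n' in productions for L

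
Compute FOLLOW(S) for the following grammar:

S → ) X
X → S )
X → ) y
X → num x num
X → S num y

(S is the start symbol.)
{ $, ')', 'num' }

To compute FOLLOW(S), find every occurrence of S on a right-hand side N → α S β: add FIRST(β) \ {ε}, and if β is empty or nullable also add FOLLOW(N). Iterate to a fixed point.

S is the start symbol, so $ ∈ FOLLOW(S).
In X → S ): S is followed by ')', add FIRST(')') \ {ε} = { ')' }
In X → S num y: S is followed by num y, add FIRST(num y) \ {ε} = { 'num' }

Taking the union: FOLLOW(S) = { $, ')', 'num' }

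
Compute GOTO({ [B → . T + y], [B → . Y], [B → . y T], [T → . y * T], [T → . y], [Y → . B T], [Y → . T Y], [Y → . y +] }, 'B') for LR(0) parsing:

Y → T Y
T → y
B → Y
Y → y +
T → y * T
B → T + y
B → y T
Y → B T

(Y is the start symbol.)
{ [T → . y * T], [T → . y], [Y → B . T] }

GOTO(I, 'B') = CLOSURE({ [A → αX.β] : [A → α.Xβ] ∈ I, X = 'B' })

Items with dot before 'B', with the dot advanced:
  [Y → . B T] → [Y → B . T]
Closure of the advanced items:
  [Y → B . T] has the dot before T: add [T → . y], [T → . y * T]

GOTO = { [T → . y * T], [T → . y], [Y → B . T] }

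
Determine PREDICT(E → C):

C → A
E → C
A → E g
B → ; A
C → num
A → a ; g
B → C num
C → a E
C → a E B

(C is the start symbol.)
PREDICT(E → C) = (FIRST(RHS) \ {ε}) ∪ (FOLLOW(E) if ε ∈ FIRST(RHS), i.e. RHS ⇒* ε)
FIRST(C) = { 'a', 'num' }
FIRST(C) = { 'a', 'num' }
ε ∉ FIRST(C), so FOLLOW(E) is not added.
PREDICT(E → C) = { 'a', 'num' }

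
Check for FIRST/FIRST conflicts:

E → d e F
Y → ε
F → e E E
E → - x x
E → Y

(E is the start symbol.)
No FIRST/FIRST conflicts.

A FIRST/FIRST conflict occurs when two productions N → α and N → β for the same non-terminal have FIRST(α) ∩ FIRST(β) ≠ ∅ (with ε ∈ FIRST of a nullable right-hand side, so two nullable alternatives also conflict).

FIRST sets of the non-terminals at (or reachable through a nullable prefix from) the front of some alternative:
  FIRST(Y) = { ε }

Productions for E:
  E → d e F: FIRST = { 'd' }
  E → - x x: FIRST = { '-' }
  E → Y: FIRST = { ε }
Y, F have only one production, so no FIRST/FIRST conflict is possible there.

All alternatives of each non-terminal have pairwise disjoint FIRST sets.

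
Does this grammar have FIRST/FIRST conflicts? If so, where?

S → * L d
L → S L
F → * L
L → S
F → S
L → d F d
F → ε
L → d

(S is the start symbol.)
Yes. L → S L / L → S on { '*' }; L → d F d / L → d on { 'd' }; F → '*' L / F → S on { '*' }

A FIRST/FIRST conflict occurs when two productions N → α and N → β for the same non-terminal have FIRST(α) ∩ FIRST(β) ≠ ∅ (with ε ∈ FIRST of a nullable right-hand side, so two nullable alternatives also conflict).

FIRST sets of the non-terminals at (or reachable through a nullable prefix from) the front of some alternative:
  FIRST(S) = { '*' }

Productions for L:
  L → S L: FIRST = { '*' }
  L → S: FIRST = { '*' }
  L → d F d: FIRST = { 'd' }
  L → d: FIRST = { 'd' }
Productions for F:
  F → * L: FIRST = { '*' }
  F → S: FIRST = { '*' }
  F → ε: FIRST = { ε }
S has only one production, so no FIRST/FIRST conflict is possible there.

Conflict for L: L → S L and L → S
  Overlap: { '*' }
Conflict for L: L → d F d and L → d
  Overlap: { 'd' }
Conflict for F: F → * L and F → S
  Overlap: { '*' }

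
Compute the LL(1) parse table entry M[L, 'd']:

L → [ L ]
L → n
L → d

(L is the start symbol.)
To find M[L, 'd'], we find productions for L where 'd' is in the predict set (PREDICT(N → α) = (FIRST(α) \ {ε}) ∪ (FOLLOW(N) if α ⇒* ε)).

L → [ L ]: PREDICT = { '[' }
L → n: PREDICT = { 'n' }
L → d: PREDICT = { 'd' }
  'd' is in predict set, so this production goes in M[L, 'd']

M[L, 'd'] = L → d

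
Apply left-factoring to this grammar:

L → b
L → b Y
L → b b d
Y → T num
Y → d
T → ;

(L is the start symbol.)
Left-factoring transforms A → αβ₁ | αβ₂ into A → αA' and A' → β₁ | β₂
(α is the longest common prefix among the alternatives). Repeat until
no nonterminal has two alternatives with a common prefix.

Round 1: L has alternatives sharing prefix 'b'. Introduce L': L → b L'
  Add: L' → ε
  Add: L' → Y
  Add: L' → b d

No remaining common prefixes — done.

Resulting grammar:
L → b L'
L' → ε
L' → Y
L' → b d
Y → T num
Y → d
T → ;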